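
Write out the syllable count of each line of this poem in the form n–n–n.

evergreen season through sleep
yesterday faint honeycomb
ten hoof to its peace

7–7–5

Line 1: evergreen(3) + season(2) + through(1) + sleep(1) = 7
Line 2: yesterday(3) + faint(1) + honeycomb(3) = 7
Line 3: ten(1) + hoof(1) + to(1) + its(1) + peace(1) = 5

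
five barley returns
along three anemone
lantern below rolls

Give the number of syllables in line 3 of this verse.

Line 3: "lantern below rolls": 2+2+1 = 5

5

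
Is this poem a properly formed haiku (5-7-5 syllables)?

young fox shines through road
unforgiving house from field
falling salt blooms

Line 1: "young fox shines through road": 1+1+1+1+1 = 5 ✓
Line 2: "unforgiving house from field": 4+1+1+1 = 7 ✓
Line 3: "falling salt blooms": 2+1+1 = 4 (expected 5)

No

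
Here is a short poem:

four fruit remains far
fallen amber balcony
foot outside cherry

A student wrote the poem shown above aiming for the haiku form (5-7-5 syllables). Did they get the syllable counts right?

Yes

Line 1: "four fruit remains far": 1+1+2+1 = 5 ✓
Line 2: "fallen amber balcony": 2+2+3 = 7 ✓
Line 3: "foot outside cherry": 1+2+2 = 5 ✓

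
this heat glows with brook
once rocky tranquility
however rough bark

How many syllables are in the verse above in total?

Line 1: "this heat glows with brook": 1+1+1+1+1 = 5
Line 2: "once rocky tranquility": 1+2+4 = 7
Line 3: "however rough bark": 3+1+1 = 5
Total: 5 + 7 + 5 = 17

17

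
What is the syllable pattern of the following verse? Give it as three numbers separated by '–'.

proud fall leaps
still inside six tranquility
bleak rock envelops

Line 1: proud (1), fall (1), leaps (1) → 3
Line 2: still (1), inside (2), six (1), tranquility (4) → 8
Line 3: bleak (1), rock (1), envelops (3) → 5

3–8–5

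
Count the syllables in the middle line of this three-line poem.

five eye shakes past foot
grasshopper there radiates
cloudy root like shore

7

The middle line: "grasshopper there radiates": 3+1+3 = 7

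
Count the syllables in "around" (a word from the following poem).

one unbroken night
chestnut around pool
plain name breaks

2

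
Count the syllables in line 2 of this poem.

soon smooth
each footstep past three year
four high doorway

Line 2: each(1) + footstep(2) + past(1) + three(1) + year(1) = 6

6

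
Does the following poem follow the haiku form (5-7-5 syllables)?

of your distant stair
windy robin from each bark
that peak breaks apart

Yes

Line 1: "of your distant stair": 1+1+2+1 = 5 ✓
Line 2: "windy robin from each bark": 2+2+1+1+1 = 7 ✓
Line 3: "that peak breaks apart": 1+1+1+2 = 5 ✓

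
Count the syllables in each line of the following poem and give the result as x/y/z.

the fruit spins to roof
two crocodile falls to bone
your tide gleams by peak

Line 1: "the fruit spins to roof": 1+1+1+1+1 = 5
Line 2: "two crocodile falls to bone": 1+3+1+1+1 = 7
Line 3: "your tide gleams by peak": 1+1+1+1+1 = 5

5/7/5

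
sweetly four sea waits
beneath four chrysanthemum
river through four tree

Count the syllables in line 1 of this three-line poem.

5

Line 1: "sweetly four sea waits": 2+1+1+1 = 5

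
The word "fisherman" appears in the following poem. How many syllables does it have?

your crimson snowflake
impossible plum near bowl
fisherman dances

"fisherman" has 3 syllables.

3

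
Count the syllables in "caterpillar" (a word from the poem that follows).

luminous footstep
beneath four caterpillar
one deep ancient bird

"caterpillar" has 4 syllables.

4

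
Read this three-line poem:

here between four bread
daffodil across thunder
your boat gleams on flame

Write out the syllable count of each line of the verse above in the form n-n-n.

5-7-5

Line 1: here (1), between (2), four (1), bread (1) → 5
Line 2: daffodil (3), across (2), thunder (2) → 7
Line 3: your (1), boat (1), gleams (1), on (1), flame (1) → 5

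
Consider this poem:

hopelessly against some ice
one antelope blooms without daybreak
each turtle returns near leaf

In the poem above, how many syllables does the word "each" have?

1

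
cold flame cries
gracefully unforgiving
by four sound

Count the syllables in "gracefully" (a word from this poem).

3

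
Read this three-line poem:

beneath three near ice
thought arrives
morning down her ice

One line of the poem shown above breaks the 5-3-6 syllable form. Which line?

Line 1: beneath(2) + three(1) + near(1) + ice(1) = 5 ✓
Line 2: thought(1) + arrives(2) = 3 ✓
Line 3: morning(2) + down(1) + her(1) + ice(1) = 5 (expected 6)

The third line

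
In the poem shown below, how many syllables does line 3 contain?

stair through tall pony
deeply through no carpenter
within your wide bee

5

Line 3: within (2), your (1), wide (1), bee (1) → 5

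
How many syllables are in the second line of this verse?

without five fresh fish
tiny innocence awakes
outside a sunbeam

The second line: "tiny innocence awakes": 2+3+2 = 7

7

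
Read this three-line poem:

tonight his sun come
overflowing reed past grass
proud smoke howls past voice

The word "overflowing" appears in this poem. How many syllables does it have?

"overflowing" has 4 syllables.

4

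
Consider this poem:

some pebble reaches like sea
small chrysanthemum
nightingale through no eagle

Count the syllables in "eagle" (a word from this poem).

"eagle" has 2 syllables.

2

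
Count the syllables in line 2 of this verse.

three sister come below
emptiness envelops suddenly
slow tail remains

9

Line 2: emptiness(3) + envelops(3) + suddenly(3) = 9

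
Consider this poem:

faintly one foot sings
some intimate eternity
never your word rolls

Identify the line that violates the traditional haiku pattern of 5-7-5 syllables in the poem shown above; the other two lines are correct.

Line 2

Line 1: faintly (2), one (1), foot (1), sings (1) → 5 ✓
Line 2: some (1), intimate (3), eternity (4) → 8 (expected 7)
Line 3: never (2), your (1), word (1), rolls (1) → 5 ✓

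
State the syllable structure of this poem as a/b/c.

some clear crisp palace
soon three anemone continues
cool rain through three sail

Line 1: some (1), clear (1), crisp (1), palace (2) → 5
Line 2: soon (1), three (1), anemone (4), continues (3) → 9
Line 3: cool (1), rain (1), through (1), three (1), sail (1) → 5

5/9/5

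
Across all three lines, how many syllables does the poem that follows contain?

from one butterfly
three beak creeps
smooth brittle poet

Line 1: "from one butterfly": 1+1+3 = 5
Line 2: "three beak creeps": 1+1+1 = 3
Line 3: "smooth brittle poet": 1+2+2 = 5
Total: 5 + 3 + 5 = 13

13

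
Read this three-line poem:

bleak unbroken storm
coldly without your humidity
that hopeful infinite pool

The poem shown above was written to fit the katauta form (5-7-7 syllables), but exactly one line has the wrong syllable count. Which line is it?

Line 1: bleak(1) + unbroken(3) + storm(1) = 5 ✓
Line 2: coldly(2) + without(2) + your(1) + humidity(4) = 9 (expected 7)
Line 3: that(1) + hopeful(2) + infinite(3) + pool(1) = 7 ✓

The second line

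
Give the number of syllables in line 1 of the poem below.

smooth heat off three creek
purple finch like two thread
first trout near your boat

Line 1: smooth (1), heat (1), off (1), three (1), creek (1) → 5

5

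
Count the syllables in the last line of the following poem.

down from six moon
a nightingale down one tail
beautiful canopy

The last line: beautiful (3), canopy (3) → 6

6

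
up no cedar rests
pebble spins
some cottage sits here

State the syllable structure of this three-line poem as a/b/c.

Line 1: up (1), no (1), cedar (2), rests (1) → 5
Line 2: pebble (2), spins (1) → 3
Line 3: some (1), cottage (2), sits (1), here (1) → 5

5/3/5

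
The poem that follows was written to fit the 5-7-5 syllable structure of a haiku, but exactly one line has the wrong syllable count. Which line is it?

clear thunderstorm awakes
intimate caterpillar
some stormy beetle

The first line

Line 1: "clear thunderstorm awakes": 1+3+2 = 6 (expected 5)
Line 2: "intimate caterpillar": 3+4 = 7 ✓
Line 3: "some stormy beetle": 1+2+2 = 5 ✓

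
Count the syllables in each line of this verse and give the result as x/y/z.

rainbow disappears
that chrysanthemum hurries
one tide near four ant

Line 1: rainbow(2) + disappears(3) = 5
Line 2: that(1) + chrysanthemum(4) + hurries(2) = 7
Line 3: one(1) + tide(1) + near(1) + four(1) + ant(1) = 5

5/7/5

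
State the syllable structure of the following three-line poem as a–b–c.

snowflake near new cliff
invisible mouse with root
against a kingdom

5–7–5

Line 1: "snowflake near new cliff": 2+1+1+1 = 5
Line 2: "invisible mouse with root": 4+1+1+1 = 7
Line 3: "against a kingdom": 2+1+2 = 5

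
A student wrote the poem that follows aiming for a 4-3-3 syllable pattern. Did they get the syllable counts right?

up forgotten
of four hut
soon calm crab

Yes

Line 1: "up forgotten": 1+3 = 4 ✓
Line 2: "of four hut": 1+1+1 = 3 ✓
Line 3: "soon calm crab": 1+1+1 = 3 ✓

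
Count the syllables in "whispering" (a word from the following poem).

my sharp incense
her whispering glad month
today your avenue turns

3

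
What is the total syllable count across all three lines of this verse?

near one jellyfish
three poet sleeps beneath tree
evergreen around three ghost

19

Line 1: "near one jellyfish": 1+1+3 = 5
Line 2: "three poet sleeps beneath tree": 1+2+1+2+1 = 7
Line 3: "evergreen around three ghost": 3+2+1+1 = 7
Total: 5 + 7 + 7 = 19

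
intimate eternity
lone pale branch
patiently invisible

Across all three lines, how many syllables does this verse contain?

Line 1: intimate (3), eternity (4) → 7
Line 2: lone (1), pale (1), branch (1) → 3
Line 3: patiently (3), invisible (4) → 7
Total: 7 + 3 + 7 = 17

17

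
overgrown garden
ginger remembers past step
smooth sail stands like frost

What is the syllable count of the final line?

The final line: smooth (1), sail (1), stands (1), like (1), frost (1) → 5

5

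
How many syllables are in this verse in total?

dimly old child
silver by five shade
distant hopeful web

Line 1: "dimly old child": 2+1+1 = 4
Line 2: "silver by five shade": 2+1+1+1 = 5
Line 3: "distant hopeful web": 2+2+1 = 5
Total: 4 + 5 + 5 = 14

14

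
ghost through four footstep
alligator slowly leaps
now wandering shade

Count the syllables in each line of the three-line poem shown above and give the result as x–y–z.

5–7–5

Line 1: ghost(1) + through(1) + four(1) + footstep(2) = 5
Line 2: alligator(4) + slowly(2) + leaps(1) = 7
Line 3: now(1) + wandering(3) + shade(1) = 5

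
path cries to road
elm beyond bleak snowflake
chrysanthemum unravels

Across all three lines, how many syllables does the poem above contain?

Line 1: path(1) + cries(1) + to(1) + road(1) = 4
Line 2: elm(1) + beyond(2) + bleak(1) + snowflake(2) = 6
Line 3: chrysanthemum(4) + unravels(3) = 7
Total: 4 + 6 + 7 = 17

17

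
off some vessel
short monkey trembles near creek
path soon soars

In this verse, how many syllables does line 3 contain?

Line 3: "path soon soars": 1+1+1 = 3

3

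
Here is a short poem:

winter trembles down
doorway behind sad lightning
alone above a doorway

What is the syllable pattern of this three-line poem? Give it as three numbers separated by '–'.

Line 1: winter (2), trembles (2), down (1) → 5
Line 2: doorway (2), behind (2), sad (1), lightning (2) → 7
Line 3: alone (2), above (2), a (1), doorway (2) → 7

5–7–7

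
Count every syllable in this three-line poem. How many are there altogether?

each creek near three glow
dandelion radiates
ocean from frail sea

17

Line 1: each (1), creek (1), near (1), three (1), glow (1) → 5
Line 2: dandelion (4), radiates (3) → 7
Line 3: ocean (2), from (1), frail (1), sea (1) → 5
Total: 5 + 7 + 5 = 17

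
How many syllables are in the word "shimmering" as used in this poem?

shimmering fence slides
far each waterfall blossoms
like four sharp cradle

3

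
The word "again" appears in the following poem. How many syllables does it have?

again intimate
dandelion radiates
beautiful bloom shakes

2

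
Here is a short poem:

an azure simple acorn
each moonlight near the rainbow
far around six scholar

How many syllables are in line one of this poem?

7

Line one: an (1), azure (2), simple (2), acorn (2) → 7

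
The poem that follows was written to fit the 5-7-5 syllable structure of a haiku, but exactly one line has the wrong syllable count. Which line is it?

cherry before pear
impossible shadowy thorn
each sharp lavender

Line 2

Line 1: "cherry before pear": 2+2+1 = 5 ✓
Line 2: "impossible shadowy thorn": 4+3+1 = 8 (expected 7)
Line 3: "each sharp lavender": 1+1+3 = 5 ✓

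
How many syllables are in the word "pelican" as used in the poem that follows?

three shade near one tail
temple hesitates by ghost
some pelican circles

3

"pelican" has 3 syllables.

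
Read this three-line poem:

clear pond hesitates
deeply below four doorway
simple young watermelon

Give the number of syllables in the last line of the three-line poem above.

The last line: simple (2), young (1), watermelon (4) → 7

7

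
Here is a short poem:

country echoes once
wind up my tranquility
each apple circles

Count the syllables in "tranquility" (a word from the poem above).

4

"tranquility" has 4 syllables.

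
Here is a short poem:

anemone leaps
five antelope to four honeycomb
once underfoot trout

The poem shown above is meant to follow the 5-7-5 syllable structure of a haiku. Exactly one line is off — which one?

Line 1: anemone (4), leaps (1) → 5 ✓
Line 2: five (1), antelope (3), to (1), four (1), honeycomb (3) → 9 (expected 7)
Line 3: once (1), underfoot (3), trout (1) → 5 ✓

The second line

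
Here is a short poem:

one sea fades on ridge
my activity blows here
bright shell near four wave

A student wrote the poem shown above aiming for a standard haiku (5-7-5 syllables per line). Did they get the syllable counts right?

Line 1: one(1) + sea(1) + fades(1) + on(1) + ridge(1) = 5 ✓
Line 2: my(1) + activity(4) + blows(1) + here(1) = 7 ✓
Line 3: bright(1) + shell(1) + near(1) + four(1) + wave(1) = 5 ✓

Yes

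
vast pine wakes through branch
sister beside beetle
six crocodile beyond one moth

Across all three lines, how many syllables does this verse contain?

Line 1: "vast pine wakes through branch": 1+1+1+1+1 = 5
Line 2: "sister beside beetle": 2+2+2 = 6
Line 3: "six crocodile beyond one moth": 1+3+2+1+1 = 8
Total: 5 + 6 + 8 = 19

19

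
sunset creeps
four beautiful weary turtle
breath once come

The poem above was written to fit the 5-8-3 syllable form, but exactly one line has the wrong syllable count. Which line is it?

Line 1

Line 1: sunset (2), creeps (1) → 3 (expected 5)
Line 2: four (1), beautiful (3), weary (2), turtle (2) → 8 ✓
Line 3: breath (1), once (1), come (1) → 3 ✓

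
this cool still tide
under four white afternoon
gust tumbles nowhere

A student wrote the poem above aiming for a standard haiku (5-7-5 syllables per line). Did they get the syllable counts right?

Line 1: this (1), cool (1), still (1), tide (1) → 4 (expected 5)
Line 2: under (2), four (1), white (1), afternoon (3) → 7 ✓
Line 3: gust (1), tumbles (2), nowhere (2) → 5 ✓

No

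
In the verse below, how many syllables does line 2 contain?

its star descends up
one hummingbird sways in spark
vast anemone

Line 2: one(1) + hummingbird(3) + sways(1) + in(1) + spark(1) = 7

7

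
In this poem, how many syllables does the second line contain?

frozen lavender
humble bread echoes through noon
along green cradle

7

The second line: humble (2), bread (1), echoes (2), through (1), noon (1) → 7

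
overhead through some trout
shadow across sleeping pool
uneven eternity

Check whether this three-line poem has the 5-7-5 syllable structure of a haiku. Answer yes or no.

No

Line 1: overhead(3) + through(1) + some(1) + trout(1) = 6 (expected 5)
Line 2: shadow(2) + across(2) + sleeping(2) + pool(1) = 7 ✓
Line 3: uneven(3) + eternity(4) = 7 (expected 5)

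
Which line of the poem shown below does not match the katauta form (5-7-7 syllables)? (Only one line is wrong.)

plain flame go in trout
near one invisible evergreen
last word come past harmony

Line 1: "plain flame go in trout": 1+1+1+1+1 = 5 ✓
Line 2: "near one invisible evergreen": 1+1+4+3 = 9 (expected 7)
Line 3: "last word come past harmony": 1+1+1+1+3 = 7 ✓

The second line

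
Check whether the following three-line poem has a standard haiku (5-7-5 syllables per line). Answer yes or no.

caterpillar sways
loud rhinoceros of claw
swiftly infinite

Yes

Line 1: "caterpillar sways": 4+1 = 5 ✓
Line 2: "loud rhinoceros of claw": 1+4+1+1 = 7 ✓
Line 3: "swiftly infinite": 2+3 = 5 ✓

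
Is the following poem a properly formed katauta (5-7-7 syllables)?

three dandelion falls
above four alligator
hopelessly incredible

Line 1: three (1), dandelion (4), falls (1) → 6 (expected 5)
Line 2: above (2), four (1), alligator (4) → 7 ✓
Line 3: hopelessly (3), incredible (4) → 7 ✓

No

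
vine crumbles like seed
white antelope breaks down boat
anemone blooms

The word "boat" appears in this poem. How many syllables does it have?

1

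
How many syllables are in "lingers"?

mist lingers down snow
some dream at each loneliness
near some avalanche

2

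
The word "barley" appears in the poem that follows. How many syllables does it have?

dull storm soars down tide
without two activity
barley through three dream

2

"barley" has 2 syllables.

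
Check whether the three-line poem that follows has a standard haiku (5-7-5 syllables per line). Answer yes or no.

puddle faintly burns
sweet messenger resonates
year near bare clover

Line 1: puddle(2) + faintly(2) + burns(1) = 5 ✓
Line 2: sweet(1) + messenger(3) + resonates(3) = 7 ✓
Line 3: year(1) + near(1) + bare(1) + clover(2) = 5 ✓

Yes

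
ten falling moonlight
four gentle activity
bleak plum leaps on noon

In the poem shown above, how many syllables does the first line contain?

5

The first line: ten(1) + falling(2) + moonlight(2) = 5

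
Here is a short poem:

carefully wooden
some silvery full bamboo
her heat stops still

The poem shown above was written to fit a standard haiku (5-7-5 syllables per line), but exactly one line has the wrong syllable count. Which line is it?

Line 1: carefully(3) + wooden(2) = 5 ✓
Line 2: some(1) + silvery(3) + full(1) + bamboo(2) = 7 ✓
Line 3: her(1) + heat(1) + stops(1) + still(1) = 4 (expected 5)

The third line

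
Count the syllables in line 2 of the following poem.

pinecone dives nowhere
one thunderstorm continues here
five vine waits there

Line 2: "one thunderstorm continues here": 1+3+3+1 = 8

8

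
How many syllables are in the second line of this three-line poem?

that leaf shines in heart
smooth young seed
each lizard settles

The second line: smooth(1) + young(1) + seed(1) = 3

3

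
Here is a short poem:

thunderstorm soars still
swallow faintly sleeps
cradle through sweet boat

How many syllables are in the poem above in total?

Line 1: thunderstorm(3) + soars(1) + still(1) = 5
Line 2: swallow(2) + faintly(2) + sleeps(1) = 5
Line 3: cradle(2) + through(1) + sweet(1) + boat(1) = 5
Total: 5 + 5 + 5 = 15

15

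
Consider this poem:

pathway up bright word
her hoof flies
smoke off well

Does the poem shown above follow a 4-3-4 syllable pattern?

No

Line 1: "pathway up bright word": 2+1+1+1 = 5 (expected 4)
Line 2: "her hoof flies": 1+1+1 = 3 ✓
Line 3: "smoke off well": 1+1+1 = 3 (expected 4)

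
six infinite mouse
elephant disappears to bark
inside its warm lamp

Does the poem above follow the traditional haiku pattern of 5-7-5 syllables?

No

Line 1: six(1) + infinite(3) + mouse(1) = 5 ✓
Line 2: elephant(3) + disappears(3) + to(1) + bark(1) = 8 (expected 7)
Line 3: inside(2) + its(1) + warm(1) + lamp(1) = 5 ✓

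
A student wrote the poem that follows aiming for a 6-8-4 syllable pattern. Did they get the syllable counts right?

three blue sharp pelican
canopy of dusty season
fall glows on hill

Line 1: three(1) + blue(1) + sharp(1) + pelican(3) = 6 ✓
Line 2: canopy(3) + of(1) + dusty(2) + season(2) = 8 ✓
Line 3: fall(1) + glows(1) + on(1) + hill(1) = 4 ✓

Yes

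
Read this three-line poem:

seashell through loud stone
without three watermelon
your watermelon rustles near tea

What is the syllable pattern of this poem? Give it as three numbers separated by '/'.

Line 1: seashell (2), through (1), loud (1), stone (1) → 5
Line 2: without (2), three (1), watermelon (4) → 7
Line 3: your (1), watermelon (4), rustles (2), near (1), tea (1) → 9

5/7/9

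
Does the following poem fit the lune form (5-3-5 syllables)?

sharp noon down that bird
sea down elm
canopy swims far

Yes

Line 1: "sharp noon down that bird": 1+1+1+1+1 = 5 ✓
Line 2: "sea down elm": 1+1+1 = 3 ✓
Line 3: "canopy swims far": 3+1+1 = 5 ✓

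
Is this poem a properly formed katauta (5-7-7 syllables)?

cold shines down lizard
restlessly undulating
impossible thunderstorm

Yes

Line 1: "cold shines down lizard": 1+1+1+2 = 5 ✓
Line 2: "restlessly undulating": 3+4 = 7 ✓
Line 3: "impossible thunderstorm": 4+3 = 7 ✓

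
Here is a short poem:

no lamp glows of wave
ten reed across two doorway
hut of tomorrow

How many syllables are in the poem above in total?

17

Line 1: no(1) + lamp(1) + glows(1) + of(1) + wave(1) = 5
Line 2: ten(1) + reed(1) + across(2) + two(1) + doorway(2) = 7
Line 3: hut(1) + of(1) + tomorrow(3) = 5
Total: 5 + 7 + 5 = 17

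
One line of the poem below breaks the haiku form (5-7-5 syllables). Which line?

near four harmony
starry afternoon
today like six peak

Line 1: "near four harmony": 1+1+3 = 5 ✓
Line 2: "starry afternoon": 2+3 = 5 (expected 7)
Line 3: "today like six peak": 2+1+1+1 = 5 ✓

Line 2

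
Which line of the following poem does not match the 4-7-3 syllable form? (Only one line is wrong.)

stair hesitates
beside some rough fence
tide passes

Line 2

Line 1: stair (1), hesitates (3) → 4 ✓
Line 2: beside (2), some (1), rough (1), fence (1) → 5 (expected 7)
Line 3: tide (1), passes (2) → 3 ✓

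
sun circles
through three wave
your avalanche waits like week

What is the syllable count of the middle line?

The middle line: through(1) + three(1) + wave(1) = 3

3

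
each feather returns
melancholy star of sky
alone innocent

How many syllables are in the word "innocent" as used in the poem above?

3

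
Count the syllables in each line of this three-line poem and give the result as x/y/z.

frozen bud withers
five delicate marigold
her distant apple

5/7/5

Line 1: frozen (2), bud (1), withers (2) → 5
Line 2: five (1), delicate (3), marigold (3) → 7
Line 3: her (1), distant (2), apple (2) → 5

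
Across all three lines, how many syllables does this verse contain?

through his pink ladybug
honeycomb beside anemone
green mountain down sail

Line 1: "through his pink ladybug": 1+1+1+3 = 6
Line 2: "honeycomb beside anemone": 3+2+4 = 9
Line 3: "green mountain down sail": 1+2+1+1 = 5
Total: 6 + 9 + 5 = 20

20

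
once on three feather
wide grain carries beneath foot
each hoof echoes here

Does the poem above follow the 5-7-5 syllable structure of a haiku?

Line 1: once(1) + on(1) + three(1) + feather(2) = 5 ✓
Line 2: wide(1) + grain(1) + carries(2) + beneath(2) + foot(1) = 7 ✓
Line 3: each(1) + hoof(1) + echoes(2) + here(1) = 5 ✓

Yes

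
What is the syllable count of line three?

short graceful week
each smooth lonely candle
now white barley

Line three: "now white barley": 1+1+2 = 4

4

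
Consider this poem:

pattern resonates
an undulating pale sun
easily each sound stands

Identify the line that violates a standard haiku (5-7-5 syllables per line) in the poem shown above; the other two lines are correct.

Line 1: pattern (2), resonates (3) → 5 ✓
Line 2: an (1), undulating (4), pale (1), sun (1) → 7 ✓
Line 3: easily (3), each (1), sound (1), stands (1) → 6 (expected 5)

Line 3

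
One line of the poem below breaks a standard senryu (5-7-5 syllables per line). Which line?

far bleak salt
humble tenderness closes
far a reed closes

Line 1: "far bleak salt": 1+1+1 = 3 (expected 5)
Line 2: "humble tenderness closes": 2+3+2 = 7 ✓
Line 3: "far a reed closes": 1+1+1+2 = 5 ✓

Line 1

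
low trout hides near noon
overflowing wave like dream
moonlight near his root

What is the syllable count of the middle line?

The middle line: overflowing (4), wave (1), like (1), dream (1) → 7

7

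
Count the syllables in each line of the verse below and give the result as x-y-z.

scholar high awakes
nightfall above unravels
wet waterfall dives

Line 1: scholar(2) + high(1) + awakes(2) = 5
Line 2: nightfall(2) + above(2) + unravels(3) = 7
Line 3: wet(1) + waterfall(3) + dives(1) = 5

5-7-5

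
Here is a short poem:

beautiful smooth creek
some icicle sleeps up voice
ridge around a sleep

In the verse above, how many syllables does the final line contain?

The final line: "ridge around a sleep": 1+2+1+1 = 5

5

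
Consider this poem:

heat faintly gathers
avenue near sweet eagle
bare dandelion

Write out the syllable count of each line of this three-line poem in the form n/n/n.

Line 1: heat (1), faintly (2), gathers (2) → 5
Line 2: avenue (3), near (1), sweet (1), eagle (2) → 7
Line 3: bare (1), dandelion (4) → 5

5/7/5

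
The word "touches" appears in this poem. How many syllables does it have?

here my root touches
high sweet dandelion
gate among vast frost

2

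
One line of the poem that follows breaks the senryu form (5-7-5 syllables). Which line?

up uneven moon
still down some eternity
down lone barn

Line 1: up(1) + uneven(3) + moon(1) = 5 ✓
Line 2: still(1) + down(1) + some(1) + eternity(4) = 7 ✓
Line 3: down(1) + lone(1) + barn(1) = 3 (expected 5)

The third line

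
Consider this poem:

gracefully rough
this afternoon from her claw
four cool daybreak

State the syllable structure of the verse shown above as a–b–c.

Line 1: "gracefully rough": 3+1 = 4
Line 2: "this afternoon from her claw": 1+3+1+1+1 = 7
Line 3: "four cool daybreak": 1+1+2 = 4

4–7–4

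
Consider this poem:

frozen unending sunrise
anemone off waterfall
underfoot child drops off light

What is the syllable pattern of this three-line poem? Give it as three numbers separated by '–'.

Line 1: frozen (2), unending (3), sunrise (2) → 7
Line 2: anemone (4), off (1), waterfall (3) → 8
Line 3: underfoot (3), child (1), drops (1), off (1), light (1) → 7

7–8–7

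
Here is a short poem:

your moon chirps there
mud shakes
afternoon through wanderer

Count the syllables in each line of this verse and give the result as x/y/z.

4/2/7

Line 1: your (1), moon (1), chirps (1), there (1) → 4
Line 2: mud (1), shakes (1) → 2
Line 3: afternoon (3), through (1), wanderer (3) → 7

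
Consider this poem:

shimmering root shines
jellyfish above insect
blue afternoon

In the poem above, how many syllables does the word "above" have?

2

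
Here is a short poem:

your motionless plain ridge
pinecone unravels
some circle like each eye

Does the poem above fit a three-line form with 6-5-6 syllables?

Line 1: "your motionless plain ridge": 1+3+1+1 = 6 ✓
Line 2: "pinecone unravels": 2+3 = 5 ✓
Line 3: "some circle like each eye": 1+2+1+1+1 = 6 ✓

Yes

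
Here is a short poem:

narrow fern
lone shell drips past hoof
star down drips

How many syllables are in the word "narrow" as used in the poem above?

2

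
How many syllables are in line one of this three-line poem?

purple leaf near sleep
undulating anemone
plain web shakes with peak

Line one: "purple leaf near sleep": 2+1+1+1 = 5

5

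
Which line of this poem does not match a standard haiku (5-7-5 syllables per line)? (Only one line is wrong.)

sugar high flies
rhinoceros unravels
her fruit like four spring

Line 1: sugar(2) + high(1) + flies(1) = 4 (expected 5)
Line 2: rhinoceros(4) + unravels(3) = 7 ✓
Line 3: her(1) + fruit(1) + like(1) + four(1) + spring(1) = 5 ✓

The first line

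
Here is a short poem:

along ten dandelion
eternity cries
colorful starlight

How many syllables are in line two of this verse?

5

Line two: eternity (4), cries (1) → 5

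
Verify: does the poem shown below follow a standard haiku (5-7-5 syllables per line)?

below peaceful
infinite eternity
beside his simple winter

No

Line 1: "below peaceful": 2+2 = 4 (expected 5)
Line 2: "infinite eternity": 3+4 = 7 ✓
Line 3: "beside his simple winter": 2+1+2+2 = 7 (expected 5)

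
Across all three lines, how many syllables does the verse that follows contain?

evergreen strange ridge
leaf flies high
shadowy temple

13

Line 1: evergreen (3), strange (1), ridge (1) → 5
Line 2: leaf (1), flies (1), high (1) → 3
Line 3: shadowy (3), temple (2) → 5
Total: 5 + 3 + 5 = 13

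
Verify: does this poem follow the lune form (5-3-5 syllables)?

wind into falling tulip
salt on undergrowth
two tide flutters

Line 1: wind(1) + into(2) + falling(2) + tulip(2) = 7 (expected 5)
Line 2: salt(1) + on(1) + undergrowth(3) = 5 (expected 3)
Line 3: two(1) + tide(1) + flutters(2) = 4 (expected 5)

No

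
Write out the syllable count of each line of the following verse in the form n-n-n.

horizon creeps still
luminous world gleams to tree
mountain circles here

Line 1: horizon(3) + creeps(1) + still(1) = 5
Line 2: luminous(3) + world(1) + gleams(1) + to(1) + tree(1) = 7
Line 3: mountain(2) + circles(2) + here(1) = 5

5-7-5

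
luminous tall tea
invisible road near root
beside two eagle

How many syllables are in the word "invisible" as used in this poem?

4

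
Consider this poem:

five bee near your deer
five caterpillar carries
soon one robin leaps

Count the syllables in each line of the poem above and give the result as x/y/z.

5/7/5

Line 1: five(1) + bee(1) + near(1) + your(1) + deer(1) = 5
Line 2: five(1) + caterpillar(4) + carries(2) = 7
Line 3: soon(1) + one(1) + robin(2) + leaps(1) = 5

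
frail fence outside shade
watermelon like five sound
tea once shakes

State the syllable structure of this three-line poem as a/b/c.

5/7/3

Line 1: frail (1), fence (1), outside (2), shade (1) → 5
Line 2: watermelon (4), like (1), five (1), sound (1) → 7
Line 3: tea (1), once (1), shakes (1) → 3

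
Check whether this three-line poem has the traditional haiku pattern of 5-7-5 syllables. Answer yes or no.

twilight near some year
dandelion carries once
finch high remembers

Line 1: twilight(2) + near(1) + some(1) + year(1) = 5 ✓
Line 2: dandelion(4) + carries(2) + once(1) = 7 ✓
Line 3: finch(1) + high(1) + remembers(3) = 5 ✓

Yes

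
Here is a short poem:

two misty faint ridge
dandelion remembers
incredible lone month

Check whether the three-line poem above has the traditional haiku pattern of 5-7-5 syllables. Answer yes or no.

No

Line 1: two(1) + misty(2) + faint(1) + ridge(1) = 5 ✓
Line 2: dandelion(4) + remembers(3) = 7 ✓
Line 3: incredible(4) + lone(1) + month(1) = 6 (expected 5)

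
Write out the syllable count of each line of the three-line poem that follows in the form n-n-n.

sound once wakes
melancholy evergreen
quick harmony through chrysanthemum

3-7-9

Line 1: sound(1) + once(1) + wakes(1) = 3
Line 2: melancholy(4) + evergreen(3) = 7
Line 3: quick(1) + harmony(3) + through(1) + chrysanthemum(4) = 9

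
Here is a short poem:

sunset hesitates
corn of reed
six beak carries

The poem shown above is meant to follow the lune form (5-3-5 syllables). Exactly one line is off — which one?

The third line

Line 1: sunset(2) + hesitates(3) = 5 ✓
Line 2: corn(1) + of(1) + reed(1) = 3 ✓
Line 3: six(1) + beak(1) + carries(2) = 4 (expected 5)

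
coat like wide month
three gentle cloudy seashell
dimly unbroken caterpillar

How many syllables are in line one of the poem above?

4

Line one: coat(1) + like(1) + wide(1) + month(1) = 4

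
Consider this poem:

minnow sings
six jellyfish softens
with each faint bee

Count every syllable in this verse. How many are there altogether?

Line 1: "minnow sings": 2+1 = 3
Line 2: "six jellyfish softens": 1+3+2 = 6
Line 3: "with each faint bee": 1+1+1+1 = 4
Total: 3 + 6 + 4 = 13

13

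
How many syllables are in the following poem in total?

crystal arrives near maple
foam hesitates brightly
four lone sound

16

Line 1: crystal (2), arrives (2), near (1), maple (2) → 7
Line 2: foam (1), hesitates (3), brightly (2) → 6
Line 3: four (1), lone (1), sound (1) → 3
Total: 7 + 6 + 3 = 16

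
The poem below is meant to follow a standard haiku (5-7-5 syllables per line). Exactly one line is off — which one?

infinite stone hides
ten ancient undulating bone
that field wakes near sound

The second line

Line 1: infinite(3) + stone(1) + hides(1) = 5 ✓
Line 2: ten(1) + ancient(2) + undulating(4) + bone(1) = 8 (expected 7)
Line 3: that(1) + field(1) + wakes(1) + near(1) + sound(1) = 5 ✓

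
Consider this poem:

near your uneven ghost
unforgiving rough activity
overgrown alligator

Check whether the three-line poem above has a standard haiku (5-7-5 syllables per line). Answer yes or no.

No

Line 1: near(1) + your(1) + uneven(3) + ghost(1) = 6 (expected 5)
Line 2: unforgiving(4) + rough(1) + activity(4) = 9 (expected 7)
Line 3: overgrown(3) + alligator(4) = 7 (expected 5)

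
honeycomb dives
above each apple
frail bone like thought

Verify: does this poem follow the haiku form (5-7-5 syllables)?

No

Line 1: "honeycomb dives": 3+1 = 4 (expected 5)
Line 2: "above each apple": 2+1+2 = 5 (expected 7)
Line 3: "frail bone like thought": 1+1+1+1 = 4 (expected 5)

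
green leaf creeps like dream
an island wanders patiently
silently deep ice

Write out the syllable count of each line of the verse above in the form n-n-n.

5-8-5

Line 1: green (1), leaf (1), creeps (1), like (1), dream (1) → 5
Line 2: an (1), island (2), wanders (2), patiently (3) → 8
Line 3: silently (3), deep (1), ice (1) → 5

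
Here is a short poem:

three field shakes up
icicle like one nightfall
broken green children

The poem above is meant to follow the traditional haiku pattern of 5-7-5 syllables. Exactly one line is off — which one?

Line 1: "three field shakes up": 1+1+1+1 = 4 (expected 5)
Line 2: "icicle like one nightfall": 3+1+1+2 = 7 ✓
Line 3: "broken green children": 2+1+2 = 5 ✓

The first line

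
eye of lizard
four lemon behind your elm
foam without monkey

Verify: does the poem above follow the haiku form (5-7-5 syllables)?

Line 1: eye(1) + of(1) + lizard(2) = 4 (expected 5)
Line 2: four(1) + lemon(2) + behind(2) + your(1) + elm(1) = 7 ✓
Line 3: foam(1) + without(2) + monkey(2) = 5 ✓

No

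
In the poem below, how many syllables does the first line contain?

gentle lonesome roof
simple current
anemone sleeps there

The first line: "gentle lonesome roof": 2+2+1 = 5

5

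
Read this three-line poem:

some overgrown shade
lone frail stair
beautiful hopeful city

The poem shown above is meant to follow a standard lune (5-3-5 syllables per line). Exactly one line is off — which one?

Line 1: some(1) + overgrown(3) + shade(1) = 5 ✓
Line 2: lone(1) + frail(1) + stair(1) = 3 ✓
Line 3: beautiful(3) + hopeful(2) + city(2) = 7 (expected 5)

Line 3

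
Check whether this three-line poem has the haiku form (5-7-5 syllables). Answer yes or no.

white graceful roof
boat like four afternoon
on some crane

No

Line 1: white (1), graceful (2), roof (1) → 4 (expected 5)
Line 2: boat (1), like (1), four (1), afternoon (3) → 6 (expected 7)
Line 3: on (1), some (1), crane (1) → 3 (expected 5)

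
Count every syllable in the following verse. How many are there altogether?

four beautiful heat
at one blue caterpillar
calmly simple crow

Line 1: four (1), beautiful (3), heat (1) → 5
Line 2: at (1), one (1), blue (1), caterpillar (4) → 7
Line 3: calmly (2), simple (2), crow (1) → 5
Total: 5 + 7 + 5 = 17

17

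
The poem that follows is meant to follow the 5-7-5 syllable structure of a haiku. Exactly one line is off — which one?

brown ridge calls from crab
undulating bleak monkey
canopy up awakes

Line 1: brown (1), ridge (1), calls (1), from (1), crab (1) → 5 ✓
Line 2: undulating (4), bleak (1), monkey (2) → 7 ✓
Line 3: canopy (3), up (1), awakes (2) → 6 (expected 5)

The third line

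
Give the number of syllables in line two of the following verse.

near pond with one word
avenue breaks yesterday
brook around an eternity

7

Line two: avenue (3), breaks (1), yesterday (3) → 7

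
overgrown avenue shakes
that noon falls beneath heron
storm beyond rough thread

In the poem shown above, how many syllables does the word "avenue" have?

3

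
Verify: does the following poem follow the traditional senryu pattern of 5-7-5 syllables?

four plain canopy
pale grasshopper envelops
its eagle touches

Yes

Line 1: "four plain canopy": 1+1+3 = 5 ✓
Line 2: "pale grasshopper envelops": 1+3+3 = 7 ✓
Line 3: "its eagle touches": 1+2+2 = 5 ✓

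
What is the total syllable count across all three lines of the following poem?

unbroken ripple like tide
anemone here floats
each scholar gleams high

Line 1: unbroken(3) + ripple(2) + like(1) + tide(1) = 7
Line 2: anemone(4) + here(1) + floats(1) = 6
Line 3: each(1) + scholar(2) + gleams(1) + high(1) = 5
Total: 7 + 6 + 5 = 18

18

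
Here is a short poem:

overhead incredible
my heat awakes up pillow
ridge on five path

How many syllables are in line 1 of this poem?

Line 1: "overhead incredible": 3+4 = 7

7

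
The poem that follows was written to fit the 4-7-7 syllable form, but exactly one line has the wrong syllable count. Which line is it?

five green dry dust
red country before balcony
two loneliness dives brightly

Line 1: five (1), green (1), dry (1), dust (1) → 4 ✓
Line 2: red (1), country (2), before (2), balcony (3) → 8 (expected 7)
Line 3: two (1), loneliness (3), dives (1), brightly (2) → 7 ✓

Line 2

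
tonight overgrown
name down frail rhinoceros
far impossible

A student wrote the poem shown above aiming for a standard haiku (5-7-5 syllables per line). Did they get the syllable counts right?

Line 1: tonight(2) + overgrown(3) = 5 ✓
Line 2: name(1) + down(1) + frail(1) + rhinoceros(4) = 7 ✓
Line 3: far(1) + impossible(4) = 5 ✓

Yes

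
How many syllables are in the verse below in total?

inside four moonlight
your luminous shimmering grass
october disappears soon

20

Line 1: "inside four moonlight": 2+1+2 = 5
Line 2: "your luminous shimmering grass": 1+3+3+1 = 8
Line 3: "october disappears soon": 3+3+1 = 7
Total: 5 + 8 + 7 = 20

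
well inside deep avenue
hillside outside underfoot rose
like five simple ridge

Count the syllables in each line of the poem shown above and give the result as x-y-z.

7-8-5

Line 1: well (1), inside (2), deep (1), avenue (3) → 7
Line 2: hillside (2), outside (2), underfoot (3), rose (1) → 8
Line 3: like (1), five (1), simple (2), ridge (1) → 5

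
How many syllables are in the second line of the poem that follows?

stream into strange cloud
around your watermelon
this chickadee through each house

The second line: around (2), your (1), watermelon (4) → 7

7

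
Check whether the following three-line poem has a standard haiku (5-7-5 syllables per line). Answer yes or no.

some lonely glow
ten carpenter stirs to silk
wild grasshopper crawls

No

Line 1: some(1) + lonely(2) + glow(1) = 4 (expected 5)
Line 2: ten(1) + carpenter(3) + stirs(1) + to(1) + silk(1) = 7 ✓
Line 3: wild(1) + grasshopper(3) + crawls(1) = 5 ✓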